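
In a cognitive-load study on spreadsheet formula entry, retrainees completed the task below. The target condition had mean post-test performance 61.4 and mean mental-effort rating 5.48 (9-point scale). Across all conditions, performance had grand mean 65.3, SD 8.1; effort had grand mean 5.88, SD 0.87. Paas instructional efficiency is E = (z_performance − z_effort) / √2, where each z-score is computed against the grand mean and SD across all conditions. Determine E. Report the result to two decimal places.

-0.02

z_performance = (61.4 − 65.3) / 8.1 = -3.9000 / 8.1 = -0.4815.
z_effort = (5.48 − 5.88) / 0.87 = -0.4000 / 0.87 = -0.4598.
z_P − z_E = -0.4815 − (-0.4598) = -0.0217.
E = -0.0217 / √2 = -0.0217 / 1.41421 = -0.0153 ≈ -0.02.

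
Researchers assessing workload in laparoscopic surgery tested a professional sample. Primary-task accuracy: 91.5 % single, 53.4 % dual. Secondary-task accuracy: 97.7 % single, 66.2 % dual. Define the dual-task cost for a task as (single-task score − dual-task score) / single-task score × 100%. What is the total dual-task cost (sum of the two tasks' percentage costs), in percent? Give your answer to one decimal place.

Primary cost = (91.5 − 53.4) / 91.5 × 100% = 41.6393%.
Secondary cost = (97.7 − 66.2) / 97.7 × 100% = 32.2416%.
Total = 41.6393% + 32.2416% = 73.8809% ≈ 73.9%.

73.9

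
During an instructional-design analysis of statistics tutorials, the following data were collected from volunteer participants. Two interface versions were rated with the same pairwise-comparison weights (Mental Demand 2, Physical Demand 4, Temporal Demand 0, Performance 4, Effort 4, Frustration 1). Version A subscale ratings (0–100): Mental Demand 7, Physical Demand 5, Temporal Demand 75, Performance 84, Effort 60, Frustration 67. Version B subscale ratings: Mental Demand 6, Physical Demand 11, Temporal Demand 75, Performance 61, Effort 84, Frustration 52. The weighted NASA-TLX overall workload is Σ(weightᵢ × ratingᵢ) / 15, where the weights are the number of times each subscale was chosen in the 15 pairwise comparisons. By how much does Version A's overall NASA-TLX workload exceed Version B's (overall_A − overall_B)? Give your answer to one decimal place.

Version A weighted sum = 2·7 + 4·5 + 0·75 + 4·84 + 4·60 + 1·67 = 14 + 20 + 0 + 336 + 240 + 67 = 677; overall_A = 677/15 = 45.1333.
Version B weighted sum = 2·6 + 4·11 + 0·75 + 4·61 + 4·84 + 1·52 = 12 + 44 + 0 + 244 + 336 + 52 = 688; overall_B = 688/15 = 45.8667.
Difference = 45.1333 − 45.8667 = -0.7334 ≈ -0.7.

-0.7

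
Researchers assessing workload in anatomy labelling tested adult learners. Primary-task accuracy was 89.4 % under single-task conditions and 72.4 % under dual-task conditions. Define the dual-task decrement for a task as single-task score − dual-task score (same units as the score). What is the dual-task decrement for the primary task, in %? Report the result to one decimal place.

17.0

Decrement = 89.4 − 72.4 = 17.0000 % ≈ 17.0 %.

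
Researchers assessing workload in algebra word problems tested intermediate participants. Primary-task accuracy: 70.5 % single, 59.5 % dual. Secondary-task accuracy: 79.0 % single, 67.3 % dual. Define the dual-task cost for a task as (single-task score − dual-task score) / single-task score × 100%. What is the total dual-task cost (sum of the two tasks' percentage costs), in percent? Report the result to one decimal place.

30.4

Primary cost = (70.5 − 59.5) / 70.5 × 100% = 15.6028%.
Secondary cost = (79.0 − 67.3) / 79.0 × 100% = 14.8101%.
Total = 15.6028% + 14.8101% = 30.4129% ≈ 30.4%.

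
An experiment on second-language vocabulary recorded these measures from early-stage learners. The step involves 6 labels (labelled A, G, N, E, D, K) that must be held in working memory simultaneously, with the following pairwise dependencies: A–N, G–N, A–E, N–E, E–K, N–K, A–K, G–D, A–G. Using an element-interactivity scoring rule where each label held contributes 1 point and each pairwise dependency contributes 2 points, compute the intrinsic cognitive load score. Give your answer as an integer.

Count of labels held simultaneously: 6.
Count of pairwise dependencies listed: 9.
Element contribution: 6 × 1 = 6.
Interaction contribution: 9 × 2 = 18.
Intrinsic load = 6 + 18 = 24.

24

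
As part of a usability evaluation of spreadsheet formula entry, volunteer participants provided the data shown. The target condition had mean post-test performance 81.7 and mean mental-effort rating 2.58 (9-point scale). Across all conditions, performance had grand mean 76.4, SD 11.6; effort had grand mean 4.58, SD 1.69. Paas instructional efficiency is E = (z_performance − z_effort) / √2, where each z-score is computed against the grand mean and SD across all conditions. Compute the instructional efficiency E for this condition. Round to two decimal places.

z_performance = (81.7 − 76.4) / 11.6 = 5.3000 / 11.6 = 0.4569.
z_effort = (2.58 − 4.58) / 1.69 = -2.0000 / 1.69 = -1.1834.
z_P − z_E = 0.4569 − (-1.1834) = 1.6403.
E = 1.6403 / √2 = 1.6403 / 1.41421 = 1.1599 ≈ 1.16.

1.16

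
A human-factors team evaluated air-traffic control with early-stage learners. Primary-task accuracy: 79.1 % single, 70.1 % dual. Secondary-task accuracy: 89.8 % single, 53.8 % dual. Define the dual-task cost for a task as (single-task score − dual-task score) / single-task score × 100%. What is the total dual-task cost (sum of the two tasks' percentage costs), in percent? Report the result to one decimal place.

51.5

Primary cost = (79.1 − 70.1) / 79.1 × 100% = 11.3780%.
Secondary cost = (89.8 − 53.8) / 89.8 × 100% = 40.0891%.
Total = 11.3780% + 40.0891% = 51.4671% ≈ 51.5%.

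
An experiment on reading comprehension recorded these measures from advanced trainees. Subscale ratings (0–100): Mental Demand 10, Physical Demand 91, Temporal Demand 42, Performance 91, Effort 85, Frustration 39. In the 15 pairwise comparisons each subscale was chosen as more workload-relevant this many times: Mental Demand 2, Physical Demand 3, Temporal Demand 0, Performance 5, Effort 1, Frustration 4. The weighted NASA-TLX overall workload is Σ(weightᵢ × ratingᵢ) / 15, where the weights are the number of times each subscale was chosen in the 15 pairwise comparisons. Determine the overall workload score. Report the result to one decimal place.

65.9

The tallies are the weights (they sum to 15).
Weighted sum = 2·10 + 3·91 + 0·42 + 5·91 + 1·85 + 4·39
            = 20 + 273 + 0 + 455 + 85 + 156 = 989.
Overall workload = 989 / 15 = 65.9333 ≈ 65.9.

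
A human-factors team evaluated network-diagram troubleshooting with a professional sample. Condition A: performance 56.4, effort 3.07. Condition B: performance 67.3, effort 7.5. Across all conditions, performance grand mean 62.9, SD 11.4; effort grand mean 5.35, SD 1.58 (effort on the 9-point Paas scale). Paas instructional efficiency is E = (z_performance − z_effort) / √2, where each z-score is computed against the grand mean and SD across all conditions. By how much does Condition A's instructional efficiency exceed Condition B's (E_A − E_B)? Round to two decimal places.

1.31

Condition A: z_P = (56.4 − 62.9)/11.4 = -0.5702; z_E = (3.07 − 5.35)/1.58 = -1.4430; E_A = (-0.5702 − (-1.4430))/√2 = 0.6172.
Condition B: z_P = (67.3 − 62.9)/11.4 = 0.3860; z_E = (7.5 − 5.35)/1.58 = 1.3608; E_B = (0.3860 − 1.3608)/√2 = -0.6893.
E_A − E_B = 0.6172 − (-0.6893) = 1.3065 ≈ 1.31.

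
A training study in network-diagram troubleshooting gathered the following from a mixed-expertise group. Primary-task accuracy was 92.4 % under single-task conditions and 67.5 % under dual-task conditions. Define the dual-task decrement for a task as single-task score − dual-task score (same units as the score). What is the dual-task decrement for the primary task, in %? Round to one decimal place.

24.9

Decrement = 92.4 − 67.5 = 24.9000 % ≈ 24.9 %.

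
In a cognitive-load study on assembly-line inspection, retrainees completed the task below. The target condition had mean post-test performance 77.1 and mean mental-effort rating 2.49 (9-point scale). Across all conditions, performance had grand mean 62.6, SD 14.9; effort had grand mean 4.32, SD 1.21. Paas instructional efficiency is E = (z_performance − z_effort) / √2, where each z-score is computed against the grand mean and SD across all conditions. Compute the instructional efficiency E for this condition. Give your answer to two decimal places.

z_performance = (77.1 − 62.6) / 14.9 = 14.5000 / 14.9 = 0.9732.
z_effort = (2.49 − 4.32) / 1.21 = -1.8300 / 1.21 = -1.5124.
z_P − z_E = 0.9732 − (-1.5124) = 2.4856.
E = 2.4856 / √2 = 2.4856 / 1.41421 = 1.7576 ≈ 1.76.

1.76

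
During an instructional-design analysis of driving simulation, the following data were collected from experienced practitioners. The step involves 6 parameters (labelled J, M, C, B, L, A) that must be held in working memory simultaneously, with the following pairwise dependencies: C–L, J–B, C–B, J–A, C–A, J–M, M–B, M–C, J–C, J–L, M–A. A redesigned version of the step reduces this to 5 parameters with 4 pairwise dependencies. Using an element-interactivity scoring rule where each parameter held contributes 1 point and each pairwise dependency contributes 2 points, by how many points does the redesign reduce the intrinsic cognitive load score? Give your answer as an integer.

Original: 6 × 1 + 11 × 2 = 6 + 22 = 28.
Redesigned: 5 × 1 + 4 × 2 = 5 + 8 = 13.
Reduction = 28 − 13 = 15.

15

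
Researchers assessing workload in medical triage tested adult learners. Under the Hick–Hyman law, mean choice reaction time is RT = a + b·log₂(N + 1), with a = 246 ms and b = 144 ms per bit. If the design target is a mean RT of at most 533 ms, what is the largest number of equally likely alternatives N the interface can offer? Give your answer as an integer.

2

Set 246 + 144·log₂(N + 1) ≤ 533.
log₂(N + 1) ≤ (533 − 246) / 144 = 1.9931.
N + 1 ≤ 2^1.9931 = 3.9809.
N ≤ 2.9809, so the largest integer N is 2.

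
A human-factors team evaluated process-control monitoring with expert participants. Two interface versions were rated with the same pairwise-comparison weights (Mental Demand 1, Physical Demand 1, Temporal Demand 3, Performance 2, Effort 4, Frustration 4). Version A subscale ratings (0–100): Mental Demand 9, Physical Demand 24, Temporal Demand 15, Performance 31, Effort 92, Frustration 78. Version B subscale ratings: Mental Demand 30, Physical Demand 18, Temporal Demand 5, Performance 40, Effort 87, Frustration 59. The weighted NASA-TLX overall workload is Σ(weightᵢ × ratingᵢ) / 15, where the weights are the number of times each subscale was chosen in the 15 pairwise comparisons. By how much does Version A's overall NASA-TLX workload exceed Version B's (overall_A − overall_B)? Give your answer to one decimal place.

Version A weighted sum = 1·9 + 1·24 + 3·15 + 2·31 + 4·92 + 4·78 = 9 + 24 + 45 + 62 + 368 + 312 = 820; overall_A = 820/15 = 54.6667.
Version B weighted sum = 1·30 + 1·18 + 3·5 + 2·40 + 4·87 + 4·59 = 30 + 18 + 15 + 80 + 348 + 236 = 727; overall_B = 727/15 = 48.4667.
Difference = 54.6667 − 48.4667 = 6.2000 ≈ 6.2.

6.2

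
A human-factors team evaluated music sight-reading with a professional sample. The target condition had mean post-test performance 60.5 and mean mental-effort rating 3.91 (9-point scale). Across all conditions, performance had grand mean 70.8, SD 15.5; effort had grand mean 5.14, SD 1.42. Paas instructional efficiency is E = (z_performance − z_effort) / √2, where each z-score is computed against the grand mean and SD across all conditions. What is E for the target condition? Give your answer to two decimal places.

0.14

z_performance = (60.5 − 70.8) / 15.5 = -10.3000 / 15.5 = -0.6645.
z_effort = (3.91 − 5.14) / 1.42 = -1.2300 / 1.42 = -0.8662.
z_P − z_E = -0.6645 − (-0.8662) = 0.2017.
E = 0.2017 / √2 = 0.2017 / 1.41421 = 0.1426 ≈ 0.14.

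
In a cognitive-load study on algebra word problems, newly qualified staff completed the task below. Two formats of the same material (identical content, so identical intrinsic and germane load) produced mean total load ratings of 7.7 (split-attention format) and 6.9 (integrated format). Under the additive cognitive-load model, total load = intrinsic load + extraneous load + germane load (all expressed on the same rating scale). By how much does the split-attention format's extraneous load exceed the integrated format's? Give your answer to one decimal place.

Intrinsic and germane load are equal across formats, so the difference in total load equals the difference in extraneous load.
Extraneous-load difference = 7.7 − 6.9 = 0.8.

0.8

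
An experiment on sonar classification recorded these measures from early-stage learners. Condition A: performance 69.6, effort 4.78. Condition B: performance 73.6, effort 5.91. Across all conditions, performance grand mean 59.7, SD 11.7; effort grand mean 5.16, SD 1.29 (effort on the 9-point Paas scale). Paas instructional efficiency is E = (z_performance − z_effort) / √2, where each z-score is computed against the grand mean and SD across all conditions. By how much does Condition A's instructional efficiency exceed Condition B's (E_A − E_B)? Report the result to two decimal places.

0.38

Condition A: z_P = (69.6 − 59.7)/11.7 = 0.8462; z_E = (4.78 − 5.16)/1.29 = -0.2946; E_A = (0.8462 − (-0.2946))/√2 = 0.8067.
Condition B: z_P = (73.6 − 59.7)/11.7 = 1.1880; z_E = (5.91 − 5.16)/1.29 = 0.5814; E_B = (1.1880 − 0.5814)/√2 = 0.4289.
E_A − E_B = 0.8067 − 0.4289 = 0.3778 ≈ 0.38.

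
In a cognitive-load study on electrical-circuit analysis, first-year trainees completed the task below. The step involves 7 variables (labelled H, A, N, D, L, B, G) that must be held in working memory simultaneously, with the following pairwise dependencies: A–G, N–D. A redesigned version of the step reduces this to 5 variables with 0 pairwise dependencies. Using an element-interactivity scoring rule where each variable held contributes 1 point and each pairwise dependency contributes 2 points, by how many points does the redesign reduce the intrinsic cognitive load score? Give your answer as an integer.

Original: 7 × 1 + 2 × 2 = 7 + 4 = 11.
Redesigned: 5 × 1 + 0 × 2 = 5 + 0 = 5.
Reduction = 11 − 5 = 6.

6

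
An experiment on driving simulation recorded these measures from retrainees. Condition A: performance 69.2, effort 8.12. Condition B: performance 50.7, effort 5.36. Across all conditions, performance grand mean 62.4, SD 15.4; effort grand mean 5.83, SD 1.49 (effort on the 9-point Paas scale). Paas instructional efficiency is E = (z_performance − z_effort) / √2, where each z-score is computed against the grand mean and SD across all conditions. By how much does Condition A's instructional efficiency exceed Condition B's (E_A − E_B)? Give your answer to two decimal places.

-0.46

Condition A: z_P = (69.2 − 62.4)/15.4 = 0.4416; z_E = (8.12 − 5.83)/1.49 = 1.5369; E_A = (0.4416 − 1.5369)/√2 = -0.7745.
Condition B: z_P = (50.7 − 62.4)/15.4 = -0.7597; z_E = (5.36 − 5.83)/1.49 = -0.3154; E_B = (-0.7597 − (-0.3154))/√2 = -0.3142.
E_A − E_B = -0.7745 − (-0.3142) = -0.4603 ≈ -0.46.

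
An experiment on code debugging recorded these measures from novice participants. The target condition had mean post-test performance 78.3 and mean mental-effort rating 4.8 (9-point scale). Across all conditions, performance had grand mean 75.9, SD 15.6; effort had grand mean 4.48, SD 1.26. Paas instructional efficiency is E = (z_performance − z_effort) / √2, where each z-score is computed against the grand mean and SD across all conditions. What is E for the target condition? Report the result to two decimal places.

z_performance = (78.3 − 75.9) / 15.6 = 2.4000 / 15.6 = 0.1538.
z_effort = (4.8 − 4.48) / 1.26 = 0.3200 / 1.26 = 0.2540.
z_P − z_E = 0.1538 − 0.2540 = -0.1002.
E = -0.1002 / √2 = -0.1002 / 1.41421 = -0.0709 ≈ -0.07.

-0.07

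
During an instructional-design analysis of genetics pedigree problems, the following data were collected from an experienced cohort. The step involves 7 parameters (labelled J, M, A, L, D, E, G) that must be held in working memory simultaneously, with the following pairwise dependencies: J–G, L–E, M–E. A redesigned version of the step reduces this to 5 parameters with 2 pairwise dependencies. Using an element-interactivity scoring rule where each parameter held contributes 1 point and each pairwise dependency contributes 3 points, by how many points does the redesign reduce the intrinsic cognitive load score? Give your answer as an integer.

Original: 7 × 1 + 3 × 3 = 7 + 9 = 16.
Redesigned: 5 × 1 + 2 × 3 = 5 + 6 = 11.
Reduction = 16 − 11 = 5.

5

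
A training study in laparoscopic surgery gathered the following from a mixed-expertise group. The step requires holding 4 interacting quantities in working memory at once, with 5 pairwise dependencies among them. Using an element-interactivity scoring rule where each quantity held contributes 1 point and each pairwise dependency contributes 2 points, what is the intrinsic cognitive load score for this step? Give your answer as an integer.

Element contribution: 4 × 1 = 4.
Interaction contribution: 5 × 2 = 10.
Intrinsic load = 4 + 10 = 14.

14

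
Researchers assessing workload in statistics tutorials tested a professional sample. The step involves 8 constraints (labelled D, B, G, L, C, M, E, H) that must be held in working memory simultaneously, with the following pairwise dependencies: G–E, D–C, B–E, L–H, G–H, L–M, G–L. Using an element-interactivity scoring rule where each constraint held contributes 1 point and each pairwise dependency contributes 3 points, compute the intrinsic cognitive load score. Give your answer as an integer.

Count of constraints held simultaneously: 8.
Count of pairwise dependencies listed: 7.
Element contribution: 8 × 1 = 8.
Interaction contribution: 7 × 3 = 21.
Intrinsic load = 8 + 21 = 29.

29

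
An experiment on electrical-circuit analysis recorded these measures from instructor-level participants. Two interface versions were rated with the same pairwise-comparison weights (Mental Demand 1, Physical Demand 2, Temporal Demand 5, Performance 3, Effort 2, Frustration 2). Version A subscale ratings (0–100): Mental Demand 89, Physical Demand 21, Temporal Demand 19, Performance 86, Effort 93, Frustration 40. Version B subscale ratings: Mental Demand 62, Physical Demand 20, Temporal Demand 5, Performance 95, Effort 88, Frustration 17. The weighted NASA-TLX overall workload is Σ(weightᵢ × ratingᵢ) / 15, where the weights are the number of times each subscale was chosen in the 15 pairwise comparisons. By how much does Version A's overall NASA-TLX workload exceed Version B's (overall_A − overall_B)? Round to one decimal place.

Version A weighted sum = 1·89 + 2·21 + 5·19 + 3·86 + 2·93 + 2·40 = 89 + 42 + 95 + 258 + 186 + 80 = 750; overall_A = 750/15 = 50.0000.
Version B weighted sum = 1·62 + 2·20 + 5·5 + 3·95 + 2·88 + 2·17 = 62 + 40 + 25 + 285 + 176 + 34 = 622; overall_B = 622/15 = 41.4667.
Difference = 50.0000 − 41.4667 = 8.5333 ≈ 8.5.

8.5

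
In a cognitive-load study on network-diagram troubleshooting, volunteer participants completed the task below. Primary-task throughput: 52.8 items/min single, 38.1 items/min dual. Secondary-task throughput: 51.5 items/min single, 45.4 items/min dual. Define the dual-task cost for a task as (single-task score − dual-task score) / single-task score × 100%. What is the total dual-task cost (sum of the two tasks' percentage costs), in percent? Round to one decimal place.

Primary cost = (52.8 − 38.1) / 52.8 × 100% = 27.8409%.
Secondary cost = (51.5 − 45.4) / 51.5 × 100% = 11.8447%.
Total = 27.8409% + 11.8447% = 39.6856% ≈ 39.7%.

39.7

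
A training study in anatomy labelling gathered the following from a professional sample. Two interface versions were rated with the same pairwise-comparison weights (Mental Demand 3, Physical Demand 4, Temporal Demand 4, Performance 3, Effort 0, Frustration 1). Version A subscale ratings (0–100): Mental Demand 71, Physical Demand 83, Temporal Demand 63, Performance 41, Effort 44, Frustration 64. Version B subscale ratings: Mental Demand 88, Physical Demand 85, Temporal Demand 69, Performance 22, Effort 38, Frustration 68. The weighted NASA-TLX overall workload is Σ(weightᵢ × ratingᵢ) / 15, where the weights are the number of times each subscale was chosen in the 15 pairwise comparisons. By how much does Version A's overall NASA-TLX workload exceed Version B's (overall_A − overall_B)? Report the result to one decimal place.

-2.0

Version A weighted sum = 3·71 + 4·83 + 4·63 + 3·41 + 0·44 + 1·64 = 213 + 332 + 252 + 123 + 0 + 64 = 984; overall_A = 984/15 = 65.6000.
Version B weighted sum = 3·88 + 4·85 + 4·69 + 3·22 + 0·38 + 1·68 = 264 + 340 + 276 + 66 + 0 + 68 = 1014; overall_B = 1014/15 = 67.6000.
Difference = 65.6000 − 67.6000 = -2.0000 ≈ -2.0.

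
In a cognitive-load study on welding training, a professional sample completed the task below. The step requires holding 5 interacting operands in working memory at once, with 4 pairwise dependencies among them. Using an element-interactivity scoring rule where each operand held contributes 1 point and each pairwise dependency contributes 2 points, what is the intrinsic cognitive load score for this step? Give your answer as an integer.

13

Element contribution: 5 × 1 = 5.
Interaction contribution: 4 × 2 = 8.
Intrinsic load = 5 + 8 = 13.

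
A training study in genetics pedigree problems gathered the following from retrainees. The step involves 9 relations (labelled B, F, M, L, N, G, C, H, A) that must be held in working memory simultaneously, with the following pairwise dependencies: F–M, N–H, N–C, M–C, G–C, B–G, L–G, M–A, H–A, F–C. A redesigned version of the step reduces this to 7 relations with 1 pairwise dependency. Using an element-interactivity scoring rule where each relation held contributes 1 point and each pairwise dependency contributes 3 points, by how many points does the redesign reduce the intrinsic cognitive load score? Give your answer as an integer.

Original: 9 × 1 + 10 × 3 = 9 + 30 = 39.
Redesigned: 7 × 1 + 1 × 3 = 7 + 3 = 10.
Reduction = 39 − 10 = 29.

29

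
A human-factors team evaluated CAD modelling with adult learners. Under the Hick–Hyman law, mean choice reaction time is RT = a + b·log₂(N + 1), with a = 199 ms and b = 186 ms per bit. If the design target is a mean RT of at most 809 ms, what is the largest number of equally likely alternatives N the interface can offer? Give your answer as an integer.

Set 199 + 186·log₂(N + 1) ≤ 809.
log₂(N + 1) ≤ (809 − 199) / 186 = 3.2796.
N + 1 ≤ 2^3.2796 = 9.7109.
N ≤ 8.7109, so the largest integer N is 8.

8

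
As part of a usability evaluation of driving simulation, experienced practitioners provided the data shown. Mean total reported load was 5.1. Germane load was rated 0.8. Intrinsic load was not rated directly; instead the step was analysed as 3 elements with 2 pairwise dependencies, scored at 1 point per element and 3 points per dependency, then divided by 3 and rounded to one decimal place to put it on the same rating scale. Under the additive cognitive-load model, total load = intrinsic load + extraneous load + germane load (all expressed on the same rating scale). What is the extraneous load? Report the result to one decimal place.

1.3

Intrinsic (element-interactivity): (3 × 1 + 2 × 3) / 3 = 9 / 3 = 3.0000 → 3.0.
extraneous load = total − intrinsic − germane
             = 5.1 − 3.0 − 0.8 = 1.3.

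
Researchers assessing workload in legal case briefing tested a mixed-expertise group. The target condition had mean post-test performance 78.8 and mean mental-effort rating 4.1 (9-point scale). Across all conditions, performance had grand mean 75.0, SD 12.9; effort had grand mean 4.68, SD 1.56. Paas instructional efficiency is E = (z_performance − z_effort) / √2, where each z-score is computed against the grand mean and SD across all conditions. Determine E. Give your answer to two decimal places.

0.47

z_performance = (78.8 − 75.0) / 12.9 = 3.8000 / 12.9 = 0.2946.
z_effort = (4.1 − 4.68) / 1.56 = -0.5800 / 1.56 = -0.3718.
z_P − z_E = 0.2946 − (-0.3718) = 0.6664.
E = 0.6664 / √2 = 0.6664 / 1.41421 = 0.4712 ≈ 0.47.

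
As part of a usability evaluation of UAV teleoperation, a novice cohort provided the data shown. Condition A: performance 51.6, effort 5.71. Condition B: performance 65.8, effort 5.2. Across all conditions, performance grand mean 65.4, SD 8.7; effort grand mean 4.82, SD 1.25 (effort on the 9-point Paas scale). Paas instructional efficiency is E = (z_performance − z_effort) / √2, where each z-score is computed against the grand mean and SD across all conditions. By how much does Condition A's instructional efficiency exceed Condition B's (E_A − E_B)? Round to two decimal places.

-1.44

Condition A: z_P = (51.6 − 65.4)/8.7 = -1.5862; z_E = (5.71 − 4.82)/1.25 = 0.7120; E_A = (-1.5862 − 0.7120)/√2 = -1.6251.
Condition B: z_P = (65.8 − 65.4)/8.7 = 0.0460; z_E = (5.2 − 4.82)/1.25 = 0.3040; E_B = (0.0460 − 0.3040)/√2 = -0.1824.
E_A − E_B = -1.6251 − (-0.1824) = -1.4427 ≈ -1.44.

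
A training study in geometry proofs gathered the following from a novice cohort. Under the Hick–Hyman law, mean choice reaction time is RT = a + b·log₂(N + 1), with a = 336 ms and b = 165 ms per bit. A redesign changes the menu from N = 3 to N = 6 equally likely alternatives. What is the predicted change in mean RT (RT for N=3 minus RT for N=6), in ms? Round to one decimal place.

RT(3) = 336 + 165·log₂(4) = 336 + 165·2.0000 = 666.0000 ms.
RT(6) = 336 + 165·log₂(7) = 336 + 165·2.8074 = 799.2210 ms.
Difference = 666.0000 − 799.2210 = -133.2210 ≈ -133.2 ms.

-133.2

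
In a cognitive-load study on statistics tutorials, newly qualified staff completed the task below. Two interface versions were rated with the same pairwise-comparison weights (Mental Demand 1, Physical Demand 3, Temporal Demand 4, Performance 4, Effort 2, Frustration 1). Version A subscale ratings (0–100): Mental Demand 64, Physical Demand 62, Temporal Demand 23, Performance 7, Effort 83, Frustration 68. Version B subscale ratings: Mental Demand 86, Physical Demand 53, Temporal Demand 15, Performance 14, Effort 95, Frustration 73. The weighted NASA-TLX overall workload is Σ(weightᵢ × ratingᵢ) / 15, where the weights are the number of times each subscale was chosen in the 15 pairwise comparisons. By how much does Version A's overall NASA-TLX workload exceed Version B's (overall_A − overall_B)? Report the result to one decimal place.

-1.3

Version A weighted sum = 1·64 + 3·62 + 4·23 + 4·7 + 2·83 + 1·68 = 64 + 186 + 92 + 28 + 166 + 68 = 604; overall_A = 604/15 = 40.2667.
Version B weighted sum = 1·86 + 3·53 + 4·15 + 4·14 + 2·95 + 1·73 = 86 + 159 + 60 + 56 + 190 + 73 = 624; overall_B = 624/15 = 41.6000.
Difference = 40.2667 − 41.6000 = -1.3333 ≈ -1.3.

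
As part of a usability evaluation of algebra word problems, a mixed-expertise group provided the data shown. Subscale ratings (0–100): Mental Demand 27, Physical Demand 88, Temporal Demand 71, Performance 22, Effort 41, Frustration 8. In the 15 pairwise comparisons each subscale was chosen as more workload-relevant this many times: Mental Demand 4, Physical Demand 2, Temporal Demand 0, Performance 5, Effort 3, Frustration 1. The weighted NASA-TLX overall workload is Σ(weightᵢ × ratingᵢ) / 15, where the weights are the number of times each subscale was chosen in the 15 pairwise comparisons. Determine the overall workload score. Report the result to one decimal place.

35.0

The tallies are the weights (they sum to 15).
Weighted sum = 4·27 + 2·88 + 0·71 + 5·22 + 3·41 + 1·8
            = 108 + 176 + 0 + 110 + 123 + 8 = 525.
Overall workload = 525 / 15 = 35.0000 ≈ 35.0.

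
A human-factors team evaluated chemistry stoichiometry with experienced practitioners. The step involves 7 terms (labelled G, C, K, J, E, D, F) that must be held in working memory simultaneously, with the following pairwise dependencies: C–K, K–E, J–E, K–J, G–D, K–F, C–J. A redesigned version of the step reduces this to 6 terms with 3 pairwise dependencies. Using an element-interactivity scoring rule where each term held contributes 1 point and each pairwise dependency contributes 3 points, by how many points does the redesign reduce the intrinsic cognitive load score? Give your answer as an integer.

Original: 7 × 1 + 7 × 3 = 7 + 21 = 28.
Redesigned: 6 × 1 + 3 × 3 = 6 + 9 = 15.
Reduction = 28 − 15 = 13.

13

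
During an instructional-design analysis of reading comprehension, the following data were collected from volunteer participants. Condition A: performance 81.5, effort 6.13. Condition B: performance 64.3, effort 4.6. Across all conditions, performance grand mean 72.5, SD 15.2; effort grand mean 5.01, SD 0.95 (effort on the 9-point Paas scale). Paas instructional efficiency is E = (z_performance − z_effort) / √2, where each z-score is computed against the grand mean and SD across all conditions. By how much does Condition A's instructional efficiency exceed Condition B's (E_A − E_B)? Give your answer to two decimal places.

Condition A: z_P = (81.5 − 72.5)/15.2 = 0.5921; z_E = (6.13 − 5.01)/0.95 = 1.1789; E_A = (0.5921 − 1.1789)/√2 = -0.4149.
Condition B: z_P = (64.3 − 72.5)/15.2 = -0.5395; z_E = (4.6 − 5.01)/0.95 = -0.4316; E_B = (-0.5395 − (-0.4316))/√2 = -0.0763.
E_A − E_B = -0.4149 − (-0.0763) = -0.3386 ≈ -0.34.

-0.34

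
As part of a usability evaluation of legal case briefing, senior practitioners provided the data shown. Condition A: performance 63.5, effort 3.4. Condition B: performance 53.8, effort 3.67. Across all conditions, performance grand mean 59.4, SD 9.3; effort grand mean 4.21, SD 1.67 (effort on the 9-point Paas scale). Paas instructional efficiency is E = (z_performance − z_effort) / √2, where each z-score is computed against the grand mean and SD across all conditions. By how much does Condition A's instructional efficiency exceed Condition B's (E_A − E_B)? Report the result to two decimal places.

Condition A: z_P = (63.5 − 59.4)/9.3 = 0.4409; z_E = (3.4 − 4.21)/1.67 = -0.4850; E_A = (0.4409 − (-0.4850))/√2 = 0.6547.
Condition B: z_P = (53.8 − 59.4)/9.3 = -0.6022; z_E = (3.67 − 4.21)/1.67 = -0.3234; E_B = (-0.6022 − (-0.3234))/√2 = -0.1971.
E_A − E_B = 0.6547 − (-0.1971) = 0.8518 ≈ 0.85.

0.85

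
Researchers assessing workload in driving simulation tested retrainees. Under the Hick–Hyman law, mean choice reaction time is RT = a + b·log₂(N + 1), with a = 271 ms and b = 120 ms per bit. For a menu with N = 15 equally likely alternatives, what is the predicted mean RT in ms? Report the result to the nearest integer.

log₂(15 + 1) = log₂(16) = 4.0000.
RT = 271 + 120 × 4.0000 = 271 + 480.0000 = 751.0000 ms.
≈ 751 ms.

751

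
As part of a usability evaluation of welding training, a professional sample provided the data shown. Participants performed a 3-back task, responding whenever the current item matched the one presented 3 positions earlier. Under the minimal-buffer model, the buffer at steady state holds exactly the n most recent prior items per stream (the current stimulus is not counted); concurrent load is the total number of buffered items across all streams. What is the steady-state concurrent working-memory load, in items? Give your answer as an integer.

The buffer holds the 3 most recent prior items.
Steady-state concurrent load = 3 items.

3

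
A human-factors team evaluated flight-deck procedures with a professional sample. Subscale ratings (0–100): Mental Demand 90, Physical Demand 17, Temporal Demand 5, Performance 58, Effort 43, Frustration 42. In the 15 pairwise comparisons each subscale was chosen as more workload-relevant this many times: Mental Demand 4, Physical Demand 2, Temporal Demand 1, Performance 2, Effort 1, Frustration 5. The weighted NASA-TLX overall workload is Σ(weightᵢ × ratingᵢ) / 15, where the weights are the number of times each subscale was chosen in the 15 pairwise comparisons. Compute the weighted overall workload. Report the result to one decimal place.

The tallies are the weights (they sum to 15).
Weighted sum = 4·90 + 2·17 + 1·5 + 2·58 + 1·43 + 5·42
            = 360 + 34 + 5 + 116 + 43 + 210 = 768.
Overall workload = 768 / 15 = 51.2000 ≈ 51.2.

51.2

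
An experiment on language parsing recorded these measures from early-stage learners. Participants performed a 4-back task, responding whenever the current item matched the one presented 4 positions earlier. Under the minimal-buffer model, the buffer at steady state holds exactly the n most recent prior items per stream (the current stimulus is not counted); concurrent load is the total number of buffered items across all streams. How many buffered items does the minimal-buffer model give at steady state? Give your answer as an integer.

4

The buffer holds the 4 most recent prior items.
Steady-state concurrent load = 4 items.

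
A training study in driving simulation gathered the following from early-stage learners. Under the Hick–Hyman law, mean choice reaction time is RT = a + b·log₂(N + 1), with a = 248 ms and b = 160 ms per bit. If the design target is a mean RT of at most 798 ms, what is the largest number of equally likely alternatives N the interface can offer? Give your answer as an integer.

Set 248 + 160·log₂(N + 1) ≤ 798.
log₂(N + 1) ≤ (798 − 248) / 160 = 3.4375.
N + 1 ≤ 2^3.4375 = 10.8340.
N ≤ 9.8340, so the largest integer N is 9.

9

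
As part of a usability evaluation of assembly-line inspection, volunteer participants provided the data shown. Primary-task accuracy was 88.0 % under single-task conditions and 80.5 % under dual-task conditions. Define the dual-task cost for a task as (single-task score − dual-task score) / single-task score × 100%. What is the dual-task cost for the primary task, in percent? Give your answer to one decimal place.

Cost = (88.0 − 80.5) / 88.0 × 100%
     = 7.5000 / 88.0 × 100% = 8.5227%.
≈ 8.5%.

8.5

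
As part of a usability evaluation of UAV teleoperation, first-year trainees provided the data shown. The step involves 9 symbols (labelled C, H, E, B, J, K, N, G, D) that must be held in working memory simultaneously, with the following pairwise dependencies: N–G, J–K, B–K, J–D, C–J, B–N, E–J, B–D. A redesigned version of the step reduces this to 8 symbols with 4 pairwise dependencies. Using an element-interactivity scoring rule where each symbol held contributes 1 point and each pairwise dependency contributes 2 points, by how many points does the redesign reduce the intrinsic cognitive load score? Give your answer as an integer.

Original: 9 × 1 + 8 × 2 = 9 + 16 = 25.
Redesigned: 8 × 1 + 4 × 2 = 8 + 8 = 16.
Reduction = 25 − 16 = 9.

9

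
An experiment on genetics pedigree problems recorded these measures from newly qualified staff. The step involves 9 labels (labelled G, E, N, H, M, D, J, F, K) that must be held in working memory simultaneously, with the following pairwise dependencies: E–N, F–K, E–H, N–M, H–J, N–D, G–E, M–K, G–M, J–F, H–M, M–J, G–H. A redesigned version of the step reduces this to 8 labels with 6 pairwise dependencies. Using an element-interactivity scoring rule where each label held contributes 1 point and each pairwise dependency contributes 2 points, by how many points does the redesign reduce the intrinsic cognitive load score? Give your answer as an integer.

Original: 9 × 1 + 13 × 2 = 9 + 26 = 35.
Redesigned: 8 × 1 + 6 × 2 = 8 + 12 = 20.
Reduction = 35 − 20 = 15.

15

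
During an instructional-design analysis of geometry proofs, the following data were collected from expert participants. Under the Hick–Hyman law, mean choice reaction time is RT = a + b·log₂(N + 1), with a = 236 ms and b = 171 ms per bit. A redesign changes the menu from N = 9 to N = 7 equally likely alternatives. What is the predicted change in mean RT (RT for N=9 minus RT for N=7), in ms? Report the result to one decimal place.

55.0

RT(9) = 236 + 171·log₂(10) = 236 + 171·3.3219 = 804.0449 ms.
RT(7) = 236 + 171·log₂(8) = 236 + 171·3.0000 = 749.0000 ms.
Difference = 804.0449 − 749.0000 = 55.0449 ≈ 55.0 ms.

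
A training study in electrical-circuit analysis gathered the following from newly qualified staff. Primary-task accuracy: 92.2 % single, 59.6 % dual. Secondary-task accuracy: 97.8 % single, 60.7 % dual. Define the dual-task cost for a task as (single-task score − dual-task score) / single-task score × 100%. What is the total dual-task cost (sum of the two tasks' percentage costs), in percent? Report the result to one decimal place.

73.3

Primary cost = (92.2 − 59.6) / 92.2 × 100% = 35.3579%.
Secondary cost = (97.8 − 60.7) / 97.8 × 100% = 37.9346%.
Total = 35.3579% + 37.9346% = 73.2925% ≈ 73.3%.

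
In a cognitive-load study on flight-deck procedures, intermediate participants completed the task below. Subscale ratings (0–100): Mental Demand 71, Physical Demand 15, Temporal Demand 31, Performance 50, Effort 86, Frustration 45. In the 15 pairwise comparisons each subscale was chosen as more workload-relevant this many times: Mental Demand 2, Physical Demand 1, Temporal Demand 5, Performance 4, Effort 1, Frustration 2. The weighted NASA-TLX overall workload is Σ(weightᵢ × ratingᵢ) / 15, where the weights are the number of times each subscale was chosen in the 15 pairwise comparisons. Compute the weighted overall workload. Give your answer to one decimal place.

45.9

The tallies are the weights (they sum to 15).
Weighted sum = 2·71 + 1·15 + 5·31 + 4·50 + 1·86 + 2·45
            = 142 + 15 + 155 + 200 + 86 + 90 = 688.
Overall workload = 688 / 15 = 45.8667 ≈ 45.9.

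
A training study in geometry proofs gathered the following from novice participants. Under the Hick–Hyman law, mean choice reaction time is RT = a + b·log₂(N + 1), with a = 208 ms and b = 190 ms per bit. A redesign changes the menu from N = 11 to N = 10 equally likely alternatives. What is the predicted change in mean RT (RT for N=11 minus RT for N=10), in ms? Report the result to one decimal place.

23.9

RT(11) = 208 + 190·log₂(12) = 208 + 190·3.5850 = 889.1500 ms.
RT(10) = 208 + 190·log₂(11) = 208 + 190·3.4594 = 865.2860 ms.
Difference = 889.1500 − 865.2860 = 23.8640 ≈ 23.9 ms.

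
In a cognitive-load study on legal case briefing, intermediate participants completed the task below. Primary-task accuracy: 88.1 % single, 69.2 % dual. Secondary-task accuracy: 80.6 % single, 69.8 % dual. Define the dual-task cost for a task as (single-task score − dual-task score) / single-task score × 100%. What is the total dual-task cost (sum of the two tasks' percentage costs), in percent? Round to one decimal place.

Primary cost = (88.1 − 69.2) / 88.1 × 100% = 21.4529%.
Secondary cost = (80.6 − 69.8) / 80.6 × 100% = 13.3995%.
Total = 21.4529% + 13.3995% = 34.8524% ≈ 34.9%.

34.9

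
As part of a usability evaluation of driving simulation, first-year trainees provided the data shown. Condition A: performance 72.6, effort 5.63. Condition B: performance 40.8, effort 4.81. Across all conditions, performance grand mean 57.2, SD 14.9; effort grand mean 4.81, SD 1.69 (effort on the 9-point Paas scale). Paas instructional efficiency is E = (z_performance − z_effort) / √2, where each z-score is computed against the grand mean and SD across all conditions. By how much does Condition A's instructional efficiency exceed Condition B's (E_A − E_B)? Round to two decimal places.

Condition A: z_P = (72.6 − 57.2)/14.9 = 1.0336; z_E = (5.63 − 4.81)/1.69 = 0.4852; E_A = (1.0336 − 0.4852)/√2 = 0.3878.
Condition B: z_P = (40.8 − 57.2)/14.9 = -1.1007; z_E = (4.81 − 4.81)/1.69 = 0.0000; E_B = (-1.1007 − 0.0000)/√2 = -0.7783.
E_A − E_B = 0.3878 − (-0.7783) = 1.1661 ≈ 1.17.

1.17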